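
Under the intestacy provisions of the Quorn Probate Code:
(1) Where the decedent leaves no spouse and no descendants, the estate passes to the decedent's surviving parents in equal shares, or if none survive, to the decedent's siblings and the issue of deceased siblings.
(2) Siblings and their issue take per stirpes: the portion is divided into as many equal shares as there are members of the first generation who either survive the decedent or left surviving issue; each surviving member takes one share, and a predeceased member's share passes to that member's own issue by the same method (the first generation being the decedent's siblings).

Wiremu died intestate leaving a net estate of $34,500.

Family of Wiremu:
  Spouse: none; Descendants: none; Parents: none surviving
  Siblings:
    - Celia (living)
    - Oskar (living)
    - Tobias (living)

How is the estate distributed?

The entire $34,500 passes to the siblings and their issue.
That amount ($34,500) is divided into 3 shares of $11,500: Celia, Oskar, and Tobias each take $11,500.

Celia: $11,500; Oskar: $11,500; Tobias: $11,500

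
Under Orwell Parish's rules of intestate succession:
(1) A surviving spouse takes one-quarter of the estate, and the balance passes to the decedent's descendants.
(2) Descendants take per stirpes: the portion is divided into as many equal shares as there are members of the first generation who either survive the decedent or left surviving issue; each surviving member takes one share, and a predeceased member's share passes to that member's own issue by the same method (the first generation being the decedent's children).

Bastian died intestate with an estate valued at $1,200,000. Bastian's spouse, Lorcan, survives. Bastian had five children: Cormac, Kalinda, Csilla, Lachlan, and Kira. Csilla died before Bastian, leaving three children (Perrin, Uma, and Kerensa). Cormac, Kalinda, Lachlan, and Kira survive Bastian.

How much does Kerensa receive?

Lorcan takes one-quarter of $1,200,000 = $300,000. The remaining $900,000 passes to the descendants.
The descendants' portion ($900,000) is divided into 5 shares of $180,000: Cormac, Kalinda, Lachlan, and Kira each take $180,000; Csilla's $180,000 share passes to Csilla's issue.
Csilla's share ($180,000) is divided into 3 shares of $60,000: Perrin, Uma, and Kerensa each take $60,000.

Kerensa receives $60,000.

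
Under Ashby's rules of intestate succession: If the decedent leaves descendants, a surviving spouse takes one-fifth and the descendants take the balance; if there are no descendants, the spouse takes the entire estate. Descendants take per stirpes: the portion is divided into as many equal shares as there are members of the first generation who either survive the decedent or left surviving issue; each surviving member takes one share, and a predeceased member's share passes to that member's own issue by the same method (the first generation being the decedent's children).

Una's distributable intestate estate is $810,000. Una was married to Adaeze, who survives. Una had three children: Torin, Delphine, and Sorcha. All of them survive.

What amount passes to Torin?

Adaeze takes one-fifth of $810,000 = $162,000. The remaining $648,000 passes to the descendants.
The descendants' portion ($648,000) is divided into 3 shares of $216,000: Torin, Delphine, and Sorcha each take $216,000.

Torin receives $216,000.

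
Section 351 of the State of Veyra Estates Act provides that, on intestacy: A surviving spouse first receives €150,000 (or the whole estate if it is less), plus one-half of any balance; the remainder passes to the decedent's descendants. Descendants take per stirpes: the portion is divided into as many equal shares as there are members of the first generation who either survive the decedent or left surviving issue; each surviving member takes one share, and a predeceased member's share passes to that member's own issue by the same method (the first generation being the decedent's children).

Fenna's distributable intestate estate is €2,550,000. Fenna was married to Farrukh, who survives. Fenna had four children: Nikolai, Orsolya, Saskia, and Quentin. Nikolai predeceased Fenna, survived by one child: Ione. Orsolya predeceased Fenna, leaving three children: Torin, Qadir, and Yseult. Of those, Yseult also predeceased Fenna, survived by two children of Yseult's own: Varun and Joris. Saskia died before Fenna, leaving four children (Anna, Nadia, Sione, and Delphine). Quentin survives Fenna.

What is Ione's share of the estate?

Farrukh first takes €150,000, leaving a balance of €2,400,000. Farrukh then takes one-half of the balance (€1,200,000), for a total of €1,350,000. The remaining €1,200,000 passes to the descendants.
The descendants' portion (€1,200,000) is divided into 4 shares of €300,000: Quentin takes €300,000; Nikolai's €300,000 share passes to Nikolai's issue; Orsolya's €300,000 share passes to Orsolya's issue; Saskia's €300,000 share passes to Saskia's issue.
Nikolai's share (€300,000) passes entirely to Ione.
Orsolya's share (€300,000) is divided into 3 shares of €100,000: Torin and Qadir each take €100,000; Yseult's €100,000 share passes to Yseult's issue.
Yseult's share (€100,000) is divided into 2 shares of €50,000: Varun and Joris each take €50,000.
Saskia's share (€300,000) is divided into 4 shares of €75,000: Anna, Nadia, Sione, and Delphine each take €75,000.

Ione receives €300,000.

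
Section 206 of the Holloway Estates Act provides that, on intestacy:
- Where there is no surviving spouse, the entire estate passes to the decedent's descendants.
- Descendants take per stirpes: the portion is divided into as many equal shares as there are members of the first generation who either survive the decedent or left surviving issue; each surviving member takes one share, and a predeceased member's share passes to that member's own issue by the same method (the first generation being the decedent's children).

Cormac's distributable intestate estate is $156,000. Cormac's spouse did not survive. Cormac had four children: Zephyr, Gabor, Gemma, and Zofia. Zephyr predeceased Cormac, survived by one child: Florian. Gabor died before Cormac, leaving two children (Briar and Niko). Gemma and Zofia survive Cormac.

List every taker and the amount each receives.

Florian: $39,000; Briar: $19,500; Niko: $19,500; Gemma: $39,000; Zofia: $39,000

The entire $156,000 passes to the descendants.
That amount ($156,000) is divided into 4 shares of $39,000: Gemma and Zofia each take $39,000; Zephyr's $39,000 share passes to Zephyr's issue; Gabor's $39,000 share passes to Gabor's issue.
Zephyr's share ($39,000) passes entirely to Florian.
Gabor's share ($39,000) is divided into 2 shares of $19,500: Briar and Niko each take $19,500.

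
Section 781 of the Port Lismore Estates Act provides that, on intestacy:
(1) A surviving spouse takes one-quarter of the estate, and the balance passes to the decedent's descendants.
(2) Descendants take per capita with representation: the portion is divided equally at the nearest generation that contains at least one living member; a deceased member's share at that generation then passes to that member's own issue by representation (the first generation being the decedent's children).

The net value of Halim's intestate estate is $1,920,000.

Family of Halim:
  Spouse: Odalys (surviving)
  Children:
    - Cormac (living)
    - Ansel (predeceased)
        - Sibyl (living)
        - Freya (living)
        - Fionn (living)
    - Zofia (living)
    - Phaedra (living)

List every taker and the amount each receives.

Odalys: $480,000; Cormac: $360,000; Sibyl: $120,000; Freya: $120,000; Fionn: $120,000; Zofia: $360,000; Phaedra: $360,000

Odalys takes one-quarter of $1,920,000 = $480,000. The remaining $1,440,000 passes to the descendants.
The descendants' portion ($1,440,000) is divided into 4 shares of $360,000: Cormac, Zofia, and Phaedra each take $360,000; Ansel's $360,000 share passes to Ansel's issue.
Ansel's share ($360,000) is divided into 3 shares of $120,000: Sibyl, Freya, and Fionn each take $120,000.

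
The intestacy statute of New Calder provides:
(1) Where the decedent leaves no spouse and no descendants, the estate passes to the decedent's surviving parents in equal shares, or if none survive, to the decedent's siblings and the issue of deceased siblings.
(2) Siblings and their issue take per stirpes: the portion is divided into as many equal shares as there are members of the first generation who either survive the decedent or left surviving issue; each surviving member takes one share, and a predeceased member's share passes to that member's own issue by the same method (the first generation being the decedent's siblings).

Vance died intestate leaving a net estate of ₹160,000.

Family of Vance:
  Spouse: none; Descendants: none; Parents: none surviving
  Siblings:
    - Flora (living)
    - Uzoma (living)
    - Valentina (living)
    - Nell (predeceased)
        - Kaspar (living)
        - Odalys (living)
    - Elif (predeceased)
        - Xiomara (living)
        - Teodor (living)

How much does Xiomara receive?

Xiomara receives ₹16,000.

The entire ₹160,000 passes to the siblings and their issue.
That amount (₹160,000) is divided into 5 shares of ₹32,000: Flora, Uzoma, and Valentina each take ₹32,000; Nell's ₹32,000 share passes to Nell's issue; Elif's ₹32,000 share passes to Elif's issue.
Nell's share (₹32,000) is divided into 2 shares of ₹16,000: Kaspar and Odalys each take ₹16,000.
Elif's share (₹32,000) is divided into 2 shares of ₹16,000: Xiomara and Teodor each take ₹16,000.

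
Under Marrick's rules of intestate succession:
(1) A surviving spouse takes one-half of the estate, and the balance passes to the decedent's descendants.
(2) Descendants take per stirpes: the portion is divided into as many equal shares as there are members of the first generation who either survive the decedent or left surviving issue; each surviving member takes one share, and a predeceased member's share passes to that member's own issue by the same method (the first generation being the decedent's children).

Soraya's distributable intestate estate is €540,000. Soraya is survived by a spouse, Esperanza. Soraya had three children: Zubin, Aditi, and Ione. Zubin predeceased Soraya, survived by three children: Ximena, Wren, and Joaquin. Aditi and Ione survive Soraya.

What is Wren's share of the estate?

Wren receives €30,000.

Esperanza takes one-half of €540,000 = €270,000. The remaining €270,000 passes to the descendants.
The descendants' portion (€270,000) is divided into 3 shares of €90,000: Aditi and Ione each take €90,000; Zubin's €90,000 share passes to Zubin's issue.
Zubin's share (€90,000) is divided into 3 shares of €30,000: Ximena, Wren, and Joaquin each take €30,000.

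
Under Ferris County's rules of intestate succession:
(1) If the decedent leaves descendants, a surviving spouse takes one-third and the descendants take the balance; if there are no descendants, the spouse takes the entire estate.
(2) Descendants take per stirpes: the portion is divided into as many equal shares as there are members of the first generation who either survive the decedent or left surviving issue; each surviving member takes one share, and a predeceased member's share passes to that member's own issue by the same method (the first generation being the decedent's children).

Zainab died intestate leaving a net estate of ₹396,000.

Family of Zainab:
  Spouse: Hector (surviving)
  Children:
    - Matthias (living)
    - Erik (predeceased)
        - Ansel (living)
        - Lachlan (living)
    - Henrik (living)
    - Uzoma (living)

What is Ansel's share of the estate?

Ansel receives ₹33,000.

Hector takes one-third of ₹396,000 = ₹132,000. The remaining ₹264,000 passes to the descendants.
The descendants' portion (₹264,000) is divided into 4 shares of ₹66,000: Matthias, Henrik, and Uzoma each take ₹66,000; Erik's ₹66,000 share passes to Erik's issue.
Erik's share (₹66,000) is divided into 2 shares of ₹33,000: Ansel and Lachlan each take ₹33,000.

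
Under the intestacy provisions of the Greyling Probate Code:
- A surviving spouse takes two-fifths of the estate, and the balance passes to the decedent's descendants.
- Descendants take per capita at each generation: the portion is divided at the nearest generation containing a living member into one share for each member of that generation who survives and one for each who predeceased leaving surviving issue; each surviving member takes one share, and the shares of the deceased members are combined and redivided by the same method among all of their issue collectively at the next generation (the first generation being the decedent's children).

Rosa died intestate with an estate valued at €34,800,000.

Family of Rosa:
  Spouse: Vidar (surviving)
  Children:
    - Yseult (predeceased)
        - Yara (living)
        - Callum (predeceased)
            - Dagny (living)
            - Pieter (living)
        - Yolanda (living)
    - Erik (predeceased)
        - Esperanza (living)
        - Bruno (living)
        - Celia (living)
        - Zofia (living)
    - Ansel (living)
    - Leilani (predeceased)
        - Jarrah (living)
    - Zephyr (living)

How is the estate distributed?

Vidar: €13,920,000; Yara: €1,566,000; Dagny: €783,000; Pieter: €783,000; Yolanda: €1,566,000; Esperanza: €1,566,000; Bruno: €1,566,000; Celia: €1,566,000; Zofia: €1,566,000; Ansel: €4,176,000; Jarrah: €1,566,000; Zephyr: €4,176,000

Vidar takes two-fifths of €34,800,000 = €13,920,000. The remaining €20,880,000 passes to the descendants.
The descendants' portion (€20,880,000) is divided at the children's generation into 5 shares of €4,176,000. Ansel and Zephyr each take €4,176,000. The 3 shares of the deceased (Yseult, Erik, and Leilani) are combined into a pool of €12,528,000.
That pool (€12,528,000) is divided at the grandchildren's generation into 8 shares of €1,566,000. Yara, Yolanda, Esperanza, Bruno, Celia, Zofia, and Jarrah each take €1,566,000. The remaining share for the deceased Callum (€1,566,000) is carried to the next generation.
That pool (€1,566,000) is divided at the great-grandchildren's generation equally among Dagny and Pieter: €783,000 each.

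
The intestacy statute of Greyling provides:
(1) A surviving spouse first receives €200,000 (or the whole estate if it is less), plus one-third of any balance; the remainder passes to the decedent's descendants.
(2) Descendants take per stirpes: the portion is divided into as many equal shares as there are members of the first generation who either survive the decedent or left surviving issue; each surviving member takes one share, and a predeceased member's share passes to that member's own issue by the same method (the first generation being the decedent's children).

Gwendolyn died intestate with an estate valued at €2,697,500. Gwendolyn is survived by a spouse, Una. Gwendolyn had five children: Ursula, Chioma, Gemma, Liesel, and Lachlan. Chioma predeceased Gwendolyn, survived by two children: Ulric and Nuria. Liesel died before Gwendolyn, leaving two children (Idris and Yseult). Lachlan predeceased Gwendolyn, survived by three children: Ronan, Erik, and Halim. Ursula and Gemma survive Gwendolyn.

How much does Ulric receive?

Una first takes €200,000, leaving a balance of €2,497,500. Una then takes one-third of the balance (€832,500), for a total of €1,032,500. The remaining €1,665,000 passes to the descendants.
The descendants' portion (€1,665,000) is divided into 5 shares of €333,000: Ursula and Gemma each take €333,000; Chioma's €333,000 share passes to Chioma's issue; Liesel's €333,000 share passes to Liesel's issue; Lachlan's €333,000 share passes to Lachlan's issue.
Chioma's share (€333,000) is divided into 2 shares of €166,500: Ulric and Nuria each take €166,500.
Liesel's share (€333,000) is divided into 2 shares of €166,500: Idris and Yseult each take €166,500.
Lachlan's share (€333,000) is divided into 3 shares of €111,000: Ronan, Erik, and Halim each take €111,000.

Ulric receives €166,500.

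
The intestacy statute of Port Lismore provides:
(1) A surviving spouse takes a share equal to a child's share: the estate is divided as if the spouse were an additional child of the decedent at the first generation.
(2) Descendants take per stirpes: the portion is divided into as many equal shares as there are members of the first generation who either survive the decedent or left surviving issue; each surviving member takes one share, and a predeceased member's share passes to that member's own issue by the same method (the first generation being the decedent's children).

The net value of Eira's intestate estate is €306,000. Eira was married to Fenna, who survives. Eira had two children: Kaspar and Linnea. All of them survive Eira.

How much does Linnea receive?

Linnea receives €102,000.

The spouse counts as an additional share at the children's level, so there are 3 primary shares of €102,000. Fenna takes one such share (€102,000).
The children's combined portion (€204,000) is divided into 2 shares of €102,000: Kaspar and Linnea each take €102,000.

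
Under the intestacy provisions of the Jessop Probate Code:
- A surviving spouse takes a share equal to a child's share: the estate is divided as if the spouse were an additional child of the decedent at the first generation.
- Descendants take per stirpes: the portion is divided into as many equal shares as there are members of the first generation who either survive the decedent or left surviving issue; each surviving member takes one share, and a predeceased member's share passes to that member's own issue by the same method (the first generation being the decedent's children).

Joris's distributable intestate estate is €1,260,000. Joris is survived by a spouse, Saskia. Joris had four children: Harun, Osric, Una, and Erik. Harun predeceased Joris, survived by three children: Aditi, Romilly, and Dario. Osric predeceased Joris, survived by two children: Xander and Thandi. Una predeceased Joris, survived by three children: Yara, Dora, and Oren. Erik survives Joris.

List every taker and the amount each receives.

Saskia: €252,000; Aditi: €84,000; Romilly: €84,000; Dario: €84,000; Xander: €126,000; Thandi: €126,000; Yara: €84,000; Dora: €84,000; Oren: €84,000; Erik: €252,000

The spouse counts as an additional share at the children's level, so there are 5 primary shares of €252,000. Saskia takes one such share (€252,000).
The children's combined portion (€1,008,000) is divided into 4 shares of €252,000: Erik takes €252,000; Harun's €252,000 share passes to Harun's issue; Osric's €252,000 share passes to Osric's issue; Una's €252,000 share passes to Una's issue.
Harun's share (€252,000) is divided into 3 shares of €84,000: Aditi, Romilly, and Dario each take €84,000.
Osric's share (€252,000) is divided into 2 shares of €126,000: Xander and Thandi each take €126,000.
Una's share (€252,000) is divided into 3 shares of €84,000: Yara, Dora, and Oren each take €84,000.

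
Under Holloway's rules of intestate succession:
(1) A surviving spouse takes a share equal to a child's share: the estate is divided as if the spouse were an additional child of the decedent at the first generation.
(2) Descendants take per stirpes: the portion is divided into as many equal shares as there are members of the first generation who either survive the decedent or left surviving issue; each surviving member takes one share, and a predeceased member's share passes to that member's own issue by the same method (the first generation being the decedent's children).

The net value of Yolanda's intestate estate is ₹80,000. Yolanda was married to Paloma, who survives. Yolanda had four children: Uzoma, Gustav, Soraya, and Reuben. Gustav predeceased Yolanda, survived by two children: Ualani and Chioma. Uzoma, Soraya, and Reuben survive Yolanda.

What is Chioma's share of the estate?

Chioma receives ₹8,000.

The spouse counts as an additional share at the children's level, so there are 5 primary shares of ₹16,000. Paloma takes one such share (₹16,000).
The children's combined portion (₹64,000) is divided into 4 shares of ₹16,000: Uzoma, Soraya, and Reuben each take ₹16,000; Gustav's ₹16,000 share passes to Gustav's issue.
Gustav's share (₹16,000) is divided into 2 shares of ₹8,000: Ualani and Chioma each take ₹8,000.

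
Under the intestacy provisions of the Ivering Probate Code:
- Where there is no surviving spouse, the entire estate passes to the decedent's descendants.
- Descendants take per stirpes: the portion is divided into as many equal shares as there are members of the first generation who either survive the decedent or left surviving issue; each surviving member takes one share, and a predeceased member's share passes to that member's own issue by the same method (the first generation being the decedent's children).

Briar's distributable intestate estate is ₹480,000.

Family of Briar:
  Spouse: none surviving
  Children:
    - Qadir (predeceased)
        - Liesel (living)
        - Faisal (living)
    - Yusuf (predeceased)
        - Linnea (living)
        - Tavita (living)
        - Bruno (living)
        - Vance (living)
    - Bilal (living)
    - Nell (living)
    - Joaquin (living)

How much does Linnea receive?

The entire ₹480,000 passes to the descendants.
That amount (₹480,000) is divided into 5 shares of ₹96,000: Bilal, Nell, and Joaquin each take ₹96,000; Qadir's ₹96,000 share passes to Qadir's issue; Yusuf's ₹96,000 share passes to Yusuf's issue.
Qadir's share (₹96,000) is divided into 2 shares of ₹48,000: Liesel and Faisal each take ₹48,000.
Yusuf's share (₹96,000) is divided into 4 shares of ₹24,000: Linnea, Tavita, Bruno, and Vance each take ₹24,000.

Linnea receives ₹24,000.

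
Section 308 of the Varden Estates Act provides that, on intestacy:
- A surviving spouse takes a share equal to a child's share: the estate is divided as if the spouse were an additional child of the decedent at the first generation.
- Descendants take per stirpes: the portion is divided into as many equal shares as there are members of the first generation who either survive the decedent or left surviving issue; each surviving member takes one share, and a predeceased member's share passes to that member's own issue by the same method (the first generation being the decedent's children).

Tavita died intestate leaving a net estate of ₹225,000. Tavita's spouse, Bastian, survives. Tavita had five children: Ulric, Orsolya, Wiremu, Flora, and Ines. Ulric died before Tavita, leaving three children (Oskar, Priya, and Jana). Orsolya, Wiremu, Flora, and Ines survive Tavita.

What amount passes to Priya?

Priya receives ₹12,500.

The spouse counts as an additional share at the children's level, so there are 6 primary shares of ₹37,500. Bastian takes one such share (₹37,500).
The children's combined portion (₹187,500) is divided into 5 shares of ₹37,500: Orsolya, Wiremu, Flora, and Ines each take ₹37,500; Ulric's ₹37,500 share passes to Ulric's issue.
Ulric's share (₹37,500) is divided into 3 shares of ₹12,500: Oskar, Priya, and Jana each take ₹12,500.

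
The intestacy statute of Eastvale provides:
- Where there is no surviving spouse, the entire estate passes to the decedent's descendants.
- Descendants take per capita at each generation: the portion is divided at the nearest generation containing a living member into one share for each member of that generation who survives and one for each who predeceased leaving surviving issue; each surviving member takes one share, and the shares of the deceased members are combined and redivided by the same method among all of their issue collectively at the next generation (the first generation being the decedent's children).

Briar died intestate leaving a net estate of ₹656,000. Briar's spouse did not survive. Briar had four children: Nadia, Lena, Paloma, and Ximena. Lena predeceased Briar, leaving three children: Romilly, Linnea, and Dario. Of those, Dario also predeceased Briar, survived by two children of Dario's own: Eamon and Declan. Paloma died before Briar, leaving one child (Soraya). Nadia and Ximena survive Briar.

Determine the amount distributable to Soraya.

Soraya receives ₹82,000.

The entire ₹656,000 passes to the descendants.
That amount (₹656,000) is divided at the children's generation into 4 shares of ₹164,000. Nadia and Ximena each take ₹164,000. The 2 shares of the deceased (Lena and Paloma) are combined into a pool of ₹328,000.
That pool (₹328,000) is divided at the grandchildren's generation into 4 shares of ₹82,000. Romilly, Linnea, and Soraya each take ₹82,000. The remaining share for the deceased Dario (₹82,000) is carried to the next generation.
That pool (₹82,000) is divided at the great-grandchildren's generation equally among Eamon and Declan: ₹41,000 each.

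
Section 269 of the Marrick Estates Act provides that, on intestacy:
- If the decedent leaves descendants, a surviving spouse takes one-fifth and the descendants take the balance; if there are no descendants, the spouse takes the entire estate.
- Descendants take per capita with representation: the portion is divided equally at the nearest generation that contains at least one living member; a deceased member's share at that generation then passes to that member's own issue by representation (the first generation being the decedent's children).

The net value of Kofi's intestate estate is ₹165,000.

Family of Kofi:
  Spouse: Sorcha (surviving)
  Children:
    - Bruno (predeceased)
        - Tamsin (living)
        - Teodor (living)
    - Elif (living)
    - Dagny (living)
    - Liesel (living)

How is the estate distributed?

Sorcha: ₹33,000; Tamsin: ₹16,500; Teodor: ₹16,500; Elif: ₹33,000; Dagny: ₹33,000; Liesel: ₹33,000

Sorcha takes one-fifth of ₹165,000 = ₹33,000. The remaining ₹132,000 passes to the descendants.
The descendants' portion (₹132,000) is divided into 4 shares of ₹33,000: Elif, Dagny, and Liesel each take ₹33,000; Bruno's ₹33,000 share passes to Bruno's issue.
Bruno's share (₹33,000) is divided into 2 shares of ₹16,500: Tamsin and Teodor each take ₹16,500.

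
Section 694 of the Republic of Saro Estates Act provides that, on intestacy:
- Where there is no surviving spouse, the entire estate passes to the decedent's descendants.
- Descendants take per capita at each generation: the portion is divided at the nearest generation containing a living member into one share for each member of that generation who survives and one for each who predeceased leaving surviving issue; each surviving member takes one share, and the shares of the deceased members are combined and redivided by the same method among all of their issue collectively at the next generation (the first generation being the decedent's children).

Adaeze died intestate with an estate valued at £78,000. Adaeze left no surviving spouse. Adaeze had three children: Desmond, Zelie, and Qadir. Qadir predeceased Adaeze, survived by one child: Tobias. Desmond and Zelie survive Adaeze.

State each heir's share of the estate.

Desmond: £26,000; Zelie: £26,000; Tobias: £26,000

The entire £78,000 passes to the descendants.
That amount (£78,000) is divided at the children's generation into 3 shares of £26,000. Desmond and Zelie each take £26,000. The remaining share for the deceased Qadir (£26,000) is carried to the next generation.
That pool (£26,000) passes entirely to Tobias, the sole taker at the grandchildren's generation.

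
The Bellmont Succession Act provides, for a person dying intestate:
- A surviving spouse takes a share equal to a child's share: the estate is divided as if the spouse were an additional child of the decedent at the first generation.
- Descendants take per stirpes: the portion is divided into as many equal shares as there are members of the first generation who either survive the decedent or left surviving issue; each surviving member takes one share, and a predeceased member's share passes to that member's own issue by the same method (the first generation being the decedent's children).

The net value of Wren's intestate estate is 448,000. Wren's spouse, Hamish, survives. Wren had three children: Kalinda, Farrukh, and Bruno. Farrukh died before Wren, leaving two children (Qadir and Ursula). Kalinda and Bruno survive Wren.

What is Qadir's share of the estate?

The spouse counts as an additional share at the children's level, so there are 4 primary shares of 112,000. Hamish takes one such share (112,000).
The children's combined portion (336,000) is divided into 3 shares of 112,000: Kalinda and Bruno each take 112,000; Farrukh's 112,000 share passes to Farrukh's issue.
Farrukh's share (112,000) is divided into 2 shares of 56,000: Qadir and Ursula each take 56,000.

Qadir receives 56,000.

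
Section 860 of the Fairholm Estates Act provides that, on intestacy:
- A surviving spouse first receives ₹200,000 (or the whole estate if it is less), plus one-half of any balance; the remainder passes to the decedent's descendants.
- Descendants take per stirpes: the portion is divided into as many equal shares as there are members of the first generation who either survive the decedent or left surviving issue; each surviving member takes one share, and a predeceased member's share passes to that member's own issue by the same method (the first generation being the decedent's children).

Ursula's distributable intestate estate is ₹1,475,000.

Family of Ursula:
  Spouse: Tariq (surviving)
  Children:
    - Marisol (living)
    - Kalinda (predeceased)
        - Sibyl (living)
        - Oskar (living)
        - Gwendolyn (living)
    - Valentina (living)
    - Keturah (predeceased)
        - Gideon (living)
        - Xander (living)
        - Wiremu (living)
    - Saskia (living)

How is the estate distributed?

Tariq first takes ₹200,000, leaving a balance of ₹1,275,000. Tariq then takes one-half of the balance (₹637,500), for a total of ₹837,500. The remaining ₹637,500 passes to the descendants.
The descendants' portion (₹637,500) is divided into 5 shares of ₹127,500: Marisol, Valentina, and Saskia each take ₹127,500; Kalinda's ₹127,500 share passes to Kalinda's issue; Keturah's ₹127,500 share passes to Keturah's issue.
Kalinda's share (₹127,500) is divided into 3 shares of ₹42,500: Sibyl, Oskar, and Gwendolyn each take ₹42,500.
Keturah's share (₹127,500) is divided into 3 shares of ₹42,500: Gideon, Xander, and Wiremu each take ₹42,500.

Tariq: ₹837,500; Marisol: ₹127,500; Sibyl: ₹42,500; Oskar: ₹42,500; Gwendolyn: ₹42,500; Valentina: ₹127,500; Gideon: ₹42,500; Xander: ₹42,500; Wiremu: ₹42,500; Saskia: ₹127,500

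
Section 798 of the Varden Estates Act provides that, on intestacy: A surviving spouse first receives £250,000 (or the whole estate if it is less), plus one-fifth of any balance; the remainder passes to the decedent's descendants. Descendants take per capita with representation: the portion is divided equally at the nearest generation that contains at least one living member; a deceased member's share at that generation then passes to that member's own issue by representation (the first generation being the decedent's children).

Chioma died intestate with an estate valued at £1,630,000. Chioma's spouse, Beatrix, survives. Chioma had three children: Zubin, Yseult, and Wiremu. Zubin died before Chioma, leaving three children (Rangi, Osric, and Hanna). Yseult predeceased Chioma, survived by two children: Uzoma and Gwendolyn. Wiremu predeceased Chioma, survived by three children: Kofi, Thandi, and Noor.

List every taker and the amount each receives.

Beatrix: £526,000; Rangi: £138,000; Osric: £138,000; Hanna: £138,000; Uzoma: £138,000; Gwendolyn: £138,000; Kofi: £138,000; Thandi: £138,000; Noor: £138,000

Beatrix first takes £250,000, leaving a balance of £1,380,000. Beatrix then takes one-fifth of the balance (£276,000), for a total of £526,000. The remaining £1,104,000 passes to the descendants.
No child survives, so the initial division is made at the grandchildren's generation.
The descendants' portion (£1,104,000) is divided into 8 shares of £138,000: Rangi, Osric, Hanna, Uzoma, Gwendolyn, Kofi, Thandi, and Noor each take £138,000.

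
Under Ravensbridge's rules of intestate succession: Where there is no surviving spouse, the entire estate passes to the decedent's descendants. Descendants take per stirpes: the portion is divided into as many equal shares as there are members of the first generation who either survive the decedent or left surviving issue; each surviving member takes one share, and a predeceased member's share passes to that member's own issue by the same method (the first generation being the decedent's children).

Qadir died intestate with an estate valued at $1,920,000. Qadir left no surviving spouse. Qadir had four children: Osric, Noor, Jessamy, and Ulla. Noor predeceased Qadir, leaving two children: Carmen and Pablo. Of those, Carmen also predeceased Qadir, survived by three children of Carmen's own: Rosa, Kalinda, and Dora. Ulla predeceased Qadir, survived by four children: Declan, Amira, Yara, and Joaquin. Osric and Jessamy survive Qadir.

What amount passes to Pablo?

Pablo receives $240,000.

The entire $1,920,000 passes to the descendants.
That amount ($1,920,000) is divided into 4 shares of $480,000: Osric and Jessamy each take $480,000; Noor's $480,000 share passes to Noor's issue; Ulla's $480,000 share passes to Ulla's issue.
Noor's share ($480,000) is divided into 2 shares of $240,000: Pablo takes $240,000; Carmen's $240,000 share passes to Carmen's issue.
Carmen's share ($240,000) is divided into 3 shares of $80,000: Rosa, Kalinda, and Dora each take $80,000.
Ulla's share ($480,000) is divided into 4 shares of $120,000: Declan, Amira, Yara, and Joaquin each take $120,000.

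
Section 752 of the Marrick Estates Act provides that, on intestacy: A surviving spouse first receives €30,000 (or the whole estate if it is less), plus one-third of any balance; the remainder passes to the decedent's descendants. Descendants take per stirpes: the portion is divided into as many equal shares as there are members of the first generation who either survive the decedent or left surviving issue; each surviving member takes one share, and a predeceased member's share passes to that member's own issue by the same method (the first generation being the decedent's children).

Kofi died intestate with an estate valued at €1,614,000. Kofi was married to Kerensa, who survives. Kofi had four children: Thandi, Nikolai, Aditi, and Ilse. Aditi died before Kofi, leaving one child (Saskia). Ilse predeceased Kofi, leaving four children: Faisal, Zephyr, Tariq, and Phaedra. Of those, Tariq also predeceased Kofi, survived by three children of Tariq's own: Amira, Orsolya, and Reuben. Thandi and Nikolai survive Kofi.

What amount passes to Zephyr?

Zephyr receives €66,000.

Kerensa first takes €30,000, leaving a balance of €1,584,000. Kerensa then takes one-third of the balance (€528,000), for a total of €558,000. The remaining €1,056,000 passes to the descendants.
The descendants' portion (€1,056,000) is divided into 4 shares of €264,000: Thandi and Nikolai each take €264,000; Aditi's €264,000 share passes to Aditi's issue; Ilse's €264,000 share passes to Ilse's issue.
Aditi's share (€264,000) passes entirely to Saskia.
Ilse's share (€264,000) is divided into 4 shares of €66,000: Faisal, Zephyr, and Phaedra each take €66,000; Tariq's €66,000 share passes to Tariq's issue.
Tariq's share (€66,000) is divided into 3 shares of €22,000: Amira, Orsolya, and Reuben each take €22,000.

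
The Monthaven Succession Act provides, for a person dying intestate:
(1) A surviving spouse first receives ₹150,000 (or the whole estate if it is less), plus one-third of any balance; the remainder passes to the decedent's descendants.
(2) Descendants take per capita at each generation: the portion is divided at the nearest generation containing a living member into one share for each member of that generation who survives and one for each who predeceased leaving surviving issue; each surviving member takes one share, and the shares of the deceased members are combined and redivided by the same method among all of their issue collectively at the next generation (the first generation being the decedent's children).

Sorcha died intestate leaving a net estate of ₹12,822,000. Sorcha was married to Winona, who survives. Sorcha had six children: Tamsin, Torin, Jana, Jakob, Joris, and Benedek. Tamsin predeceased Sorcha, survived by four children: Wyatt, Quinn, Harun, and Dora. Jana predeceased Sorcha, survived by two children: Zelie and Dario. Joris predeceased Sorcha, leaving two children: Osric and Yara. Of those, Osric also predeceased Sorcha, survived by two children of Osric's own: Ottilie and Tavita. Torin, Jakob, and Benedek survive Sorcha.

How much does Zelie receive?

Zelie receives ₹528,000.

Winona first takes ₹150,000, leaving a balance of ₹12,672,000. Winona then takes one-third of the balance (₹4,224,000), for a total of ₹4,374,000. The remaining ₹8,448,000 passes to the descendants.
The descendants' portion (₹8,448,000) is divided at the children's generation into 6 shares of ₹1,408,000. Torin, Jakob, and Benedek each take ₹1,408,000. The 3 shares of the deceased (Tamsin, Jana, and Joris) are combined into a pool of ₹4,224,000.
That pool (₹4,224,000) is divided at the grandchildren's generation into 8 shares of ₹528,000. Wyatt, Quinn, Harun, Dora, Zelie, Dario, and Yara each take ₹528,000. The remaining share for the deceased Osric (₹528,000) is carried to the next generation.
That pool (₹528,000) is divided at the great-grandchildren's generation equally among Ottilie and Tavita: ₹264,000 each.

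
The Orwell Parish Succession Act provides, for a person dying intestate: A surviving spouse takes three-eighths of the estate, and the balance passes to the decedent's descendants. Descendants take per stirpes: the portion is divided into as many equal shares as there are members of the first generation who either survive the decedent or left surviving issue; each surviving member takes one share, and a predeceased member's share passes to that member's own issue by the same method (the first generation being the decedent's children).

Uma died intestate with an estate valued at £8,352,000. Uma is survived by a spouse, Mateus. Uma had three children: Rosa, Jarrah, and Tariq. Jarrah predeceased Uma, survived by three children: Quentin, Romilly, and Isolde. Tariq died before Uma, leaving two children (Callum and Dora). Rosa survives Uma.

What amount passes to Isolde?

Isolde receives £580,000.

Mateus takes three-eighths of £8,352,000 = £3,132,000. The remaining £5,220,000 passes to the descendants.
The descendants' portion (£5,220,000) is divided into 3 shares of £1,740,000: Rosa takes £1,740,000; Jarrah's £1,740,000 share passes to Jarrah's issue; Tariq's £1,740,000 share passes to Tariq's issue.
Jarrah's share (£1,740,000) is divided into 3 shares of £580,000: Quentin, Romilly, and Isolde each take £580,000.
Tariq's share (£1,740,000) is divided into 2 shares of £870,000: Callum and Dora each take £870,000.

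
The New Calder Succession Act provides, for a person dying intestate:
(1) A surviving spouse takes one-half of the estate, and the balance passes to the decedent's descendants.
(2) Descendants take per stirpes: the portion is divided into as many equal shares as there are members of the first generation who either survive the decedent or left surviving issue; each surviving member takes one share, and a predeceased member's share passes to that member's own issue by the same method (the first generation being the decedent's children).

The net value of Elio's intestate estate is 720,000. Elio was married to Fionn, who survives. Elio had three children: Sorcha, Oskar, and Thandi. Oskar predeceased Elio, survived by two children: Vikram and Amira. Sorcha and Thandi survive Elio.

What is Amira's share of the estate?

Amira receives 60,000.

Fionn takes one-half of 720,000 = 360,000. The remaining 360,000 passes to the descendants.
The descendants' portion (360,000) is divided into 3 shares of 120,000: Sorcha and Thandi each take 120,000; Oskar's 120,000 share passes to Oskar's issue.
Oskar's share (120,000) is divided into 2 shares of 60,000: Vikram and Amira each take 60,000.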